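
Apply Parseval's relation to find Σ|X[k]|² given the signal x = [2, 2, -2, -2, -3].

Parseval: Σ|x[n]|² = (1/N)Σ|X[k]|², so Σ|X[k]|² = N·Σ|x[n]|² = 5·25.0000

Σ|X[k]|² = N·Σ|x[n]|² = 5·25.0000 = 125.0000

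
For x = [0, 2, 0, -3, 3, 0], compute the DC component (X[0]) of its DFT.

X[0] = Σ(n=0 to 5) x[n] · ω_6^0 = Σ x[n]
= (0) + (2) + (0) + (-3) + (3) + (0)

X[0] = 2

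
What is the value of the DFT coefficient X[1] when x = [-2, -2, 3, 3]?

X[1] = Σ(n=0 to 3) x[n] · ω_4^(1n) where ω_4 = e^(-2πi/4)
= (-2)·ω_4^0 + (-2)·ω_4^1 + (3)·ω_4^2 + (3)·ω_4^3

X[1] = -5+5i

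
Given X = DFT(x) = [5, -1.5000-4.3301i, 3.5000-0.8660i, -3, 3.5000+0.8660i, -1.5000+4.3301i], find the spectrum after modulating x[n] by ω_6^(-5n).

Modulation property: DFT(ω_6^(-5n)·x[n]) = X[(k-5) mod 6], so circularly shift X by 5 positions.

X[k-5] = [-1.5000-4.3301i, 3.5000-0.8660i, -3, 3.5000+0.8660i, -1.5000+4.3301i, 5]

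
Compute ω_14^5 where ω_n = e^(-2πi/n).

ω_14^5 = e^(-2πi·5/14)
= cos(-2π·5/14) + i·sin(-2π·5/14)
= cos(-10π/14) + i·sin(-10π/14)

ω_14^5 = cos(-10π/14) + i·sin(-10π/14) = -0.6235-0.7818i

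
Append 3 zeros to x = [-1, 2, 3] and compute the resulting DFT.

Original 3-point DFT: [4, -3.5000+0.8660i, -3.5000-0.8660i]
Zero-padded 6-point DFT provides frequency interpolation.

DFT_6([x, 0, ...]) = [4, -1.5000-4.3301i, -3.5000+0.8660i, 0, -3.5000-0.8660i, -1.5000+4.3301i]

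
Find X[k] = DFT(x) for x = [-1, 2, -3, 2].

X[k] = Σ(n=0 to 3) x[n] · ω_4^(nk)
where ω_4 = e^(-2πi/4)

Computing each X[k]:
X[0] = 0
X[1] = 2
X[2] = -8
X[3] = 2

X = [0, 2, -8, 2]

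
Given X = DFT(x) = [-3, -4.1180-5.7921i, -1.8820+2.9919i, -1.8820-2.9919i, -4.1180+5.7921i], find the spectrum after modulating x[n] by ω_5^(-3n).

Modulation property: DFT(ω_5^(-3n)·x[n]) = X[(k-3) mod 5], so circularly shift X by 3 positions.

X[k-3] = [-1.8820+2.9919i, -1.8820-2.9919i, -4.1180+5.7921i, -3, -4.1180-5.7921i]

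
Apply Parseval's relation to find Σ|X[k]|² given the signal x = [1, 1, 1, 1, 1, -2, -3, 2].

Parseval: Σ|x[n]|² = (1/N)Σ|X[k]|², so Σ|X[k]|² = N·Σ|x[n]|² = 8·22.0000

Σ|X[k]|² = N·Σ|x[n]|² = 8·22.0000 = 176.0000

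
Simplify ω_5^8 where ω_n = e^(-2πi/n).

Since ω_5^5 = 1, powers reduce modulo 5.
8 mod 5 = 3
So ω_5^8 = ω_5^3 = e^(-2πi·3/5)

ω_5^8 = ω_5^3 = -0.8090+0.5878i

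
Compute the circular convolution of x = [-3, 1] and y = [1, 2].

(x ⊛ y)[n] = Σ(m=0 to 1) x[m] · y[(n-m) mod 2]

Computing each output sample:
(x ⊛ y)[0] = -1
(x ⊛ y)[1] = -5

x ⊛ y = [-1, -5]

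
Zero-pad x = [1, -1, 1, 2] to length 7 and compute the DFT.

Original 4-point DFT: [3, 3i, 1, -3i]
Zero-padded 7-point DFT provides frequency interpolation.

DFT_7([x, 0, ...]) = [3, -1.6479-1.0609i, 1.5685+2.9725i, 2.0794-0.7341i, 2.0794+0.7341i, 1.5685-2.9725i, -1.6479+1.0609i]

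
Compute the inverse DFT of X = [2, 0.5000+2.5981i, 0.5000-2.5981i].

x[n] = (1/3) Σ(k=0 to 2) X[k] · e^(2πikn/3)

Computing each x[n]:
x[0] = 1
x[1] = -1
x[2] = 2

x = [1, -1, 2]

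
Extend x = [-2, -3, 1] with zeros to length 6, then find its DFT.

Original 3-point DFT: [-4, -1.0000+3.4641i, -1.0000-3.4641i]
Zero-padded 6-point DFT provides frequency interpolation.

DFT_6([x, 0, ...]) = [-4, -4.0000+1.7321i, -1.0000+3.4641i, 2, -1.0000-3.4641i, -4.0000-1.7321i]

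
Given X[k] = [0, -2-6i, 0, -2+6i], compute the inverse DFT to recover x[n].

x[n] = (1/4) Σ(k=0 to 3) X[k] · e^(2πikn/4)

Computing each x[n]:
x[0] = -1
x[1] = 3
x[2] = 1
x[3] = -3

x = [-1, 3, 1, -3]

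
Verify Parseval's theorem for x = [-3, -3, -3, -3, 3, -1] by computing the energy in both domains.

Time domain:
Σ|x[n]|² = |-3|² + |-3|² + |-3|² + |-3|² + |3|² + |-1|² = 46.0000

Frequency domain:
(1/6)Σ|X[k]|² = (1/6)(|-10|² + |-2.0000+6.9282i|² + |-4.0000-3.4641i|² + |4|² + |-4.0000+3.4641i|² + |-2.0000-6.9282i|²) = (1/6)·276.0000 = 46.0000

Both sides agree, confirming Parseval's theorem.

Σ|x[n]|² = (1/N)Σ|X[k]|² = 46.0000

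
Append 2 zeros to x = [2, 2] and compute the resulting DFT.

Original 2-point DFT: [4, 0]
Zero-padded 4-point DFT provides frequency interpolation.

DFT_4([x, 0, ...]) = [4, 2-2i, 0, 2+2i]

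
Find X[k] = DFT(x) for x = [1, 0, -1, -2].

X[k] = Σ(n=0 to 3) x[n] · ω_4^(nk)
where ω_4 = e^(-2πi/4)

Computing each X[k]:
X[0] = -2
X[1] = 2-2i
X[2] = 2
X[3] = 2+2i

X = [-2, 2-2i, 2, 2+2i]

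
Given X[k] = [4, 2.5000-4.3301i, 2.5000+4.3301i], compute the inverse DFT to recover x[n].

x[n] = (1/3) Σ(k=0 to 2) X[k] · e^(2πikn/3)

Computing each x[n]:
x[0] = 3
x[1] = 3
x[2] = -2

x = [3, 3, -2]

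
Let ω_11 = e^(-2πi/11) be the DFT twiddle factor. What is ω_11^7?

ω_11^7 = e^(-2πi·7/11)
= cos(-2π·7/11) + i·sin(-2π·7/11)
= cos(-14π/11) + i·sin(-14π/11)

ω_11^7 = cos(-14π/11) + i·sin(-14π/11) = -0.6549+0.7557i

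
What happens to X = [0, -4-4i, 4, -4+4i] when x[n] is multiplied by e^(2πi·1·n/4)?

Modulation property: DFT(ω_4^(-1n)·x[n]) = X[(k-1) mod 4], so circularly shift X by 1 positions.

X[k-1] = [-4+4i, 0, -4-4i, 4]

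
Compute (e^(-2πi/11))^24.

Since ω_11^11 = 1, powers reduce modulo 11.
24 mod 11 = 2
So ω_11^24 = ω_11^2 = e^(-2πi·2/11)

ω_11^24 = ω_11^2 = 0.4154-0.9096i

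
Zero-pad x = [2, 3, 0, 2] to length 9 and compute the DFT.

Original 4-point DFT: [7, 2-1i, -3, 2+1i]
Zero-padded 9-point DFT provides frequency interpolation.

DFT_9([x, 0, ...]) = [7, 3.2981-3.6604i, 1.5209-1.2224i, 2.5000-2.5981i, -1.8191-2.7581i, -1.8191+2.7581i, 2.5000+2.5981i, 1.5209+1.2224i, 3.2981+3.6604i]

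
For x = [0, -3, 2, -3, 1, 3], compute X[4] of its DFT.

X[4] = Σ(n=0 to 5) x[n] · ω_6^(4n) where ω_6 = e^(-2πi/6)
= (0)·ω_6^0 + (-3)·ω_6^4 + (2)·ω_6^8 + (-3)·ω_6^12 + (1)·ω_6^16 + (3)·ω_6^20

X[4] = -4.5000-6.0622i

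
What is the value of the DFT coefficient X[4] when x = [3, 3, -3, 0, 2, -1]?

X[4] = Σ(n=0 to 5) x[n] · ω_6^(4n) where ω_6 = e^(-2πi/6)
= (3)·ω_6^0 + (3)·ω_6^4 + (-3)·ω_6^8 + (0)·ω_6^12 + (2)·ω_6^16 + (-1)·ω_6^20

X[4] = 2.5000+7.7942i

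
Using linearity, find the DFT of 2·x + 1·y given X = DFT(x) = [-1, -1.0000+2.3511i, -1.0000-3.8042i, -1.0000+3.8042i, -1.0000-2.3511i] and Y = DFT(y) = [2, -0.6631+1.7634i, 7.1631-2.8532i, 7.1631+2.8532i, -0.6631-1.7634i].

By linearity: DFT(2x + 1y) = 2·DFT(x) + 1·DFT(y)
= 2·[-1, -1.0000+2.3511i, -1.0000-3.8042i, -1.0000+3.8042i, -1.0000-2.3511i] + 1·[2, -0.6631+1.7634i, 7.1631-2.8532i, 7.1631+2.8532i, -0.6631-1.7634i]

Computing element-wise:
Z[0] = 2·(-1) + 1·(2) = 0
Z[1] = 2·(-1.0000+2.3511i) + 1·(-0.6631+1.7634i) = -2.6631+6.4656i
Z[2] = 2·(-1.0000-3.8042i) + 1·(7.1631-2.8532i) = 5.1631-10.4616i
Z[3] = 2·(-1.0000+3.8042i) + 1·(7.1631+2.8532i) = 5.1631+10.4616i
Z[4] = 2·(-1.0000-2.3511i) + 1·(-0.6631-1.7634i) = -2.6631-6.4656i

DFT(2x + 1y) = 2·X + 1·Y = [0, -2.6631+6.4656i, 5.1631-10.4616i, 5.1631+10.4616i, -2.6631-6.4656i]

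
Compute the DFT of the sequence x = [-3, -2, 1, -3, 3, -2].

X[k] = Σ(n=0 to 5) x[n] · ω_6^(nk)
where ω_6 = e^(-2πi/6)

Computing each X[k]:
X[0] = -6
X[1] = -4.0000+1.7321i
X[2] = -6.0000-1.7321i
X[3] = 8
X[4] = -6.0000+1.7321i
X[5] = -4.0000-1.7321i

X = [-6, -4.0000+1.7321i, -6.0000-1.7321i, 8, -6.0000+1.7321i, -4.0000-1.7321i]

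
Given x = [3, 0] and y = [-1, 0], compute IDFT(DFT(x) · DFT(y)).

(x ⊛ y)[n] = Σ(m=0 to 1) x[m] · y[(n-m) mod 2]

Computing each output sample:
(x ⊛ y)[0] = -3
(x ⊛ y)[1] = 0

x ⊛ y = [-3, 0]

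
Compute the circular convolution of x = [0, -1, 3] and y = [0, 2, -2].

(x ⊛ y)[n] = Σ(m=0 to 2) x[m] · y[(n-m) mod 3]

Computing each output sample:
(x ⊛ y)[0] = 8
(x ⊛ y)[1] = -6
(x ⊛ y)[2] = -2

x ⊛ y = [8, -6, -2]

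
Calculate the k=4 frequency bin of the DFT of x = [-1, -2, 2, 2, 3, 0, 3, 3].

X[4] = Σ(n=0 to 7) x[n] · ω_8^(4n) where ω_8 = e^(-2πi/8)
= (-1)·ω_8^0 + (-2)·ω_8^4 + (2)·ω_8^8 + (2)·ω_8^12 + (3)·ω_8^16 + (0)·ω_8^20 + (3)·ω_8^24 + (3)·ω_8^28

X[4] = 4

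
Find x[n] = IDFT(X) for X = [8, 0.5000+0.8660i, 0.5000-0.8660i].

x[n] = (1/3) Σ(k=0 to 2) X[k] · e^(2πikn/3)

Computing each x[n]:
x[0] = 3
x[1] = 2
x[2] = 3

x = [3, 2, 3]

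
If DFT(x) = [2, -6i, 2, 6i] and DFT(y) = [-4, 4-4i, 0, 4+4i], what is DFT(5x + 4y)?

By linearity: DFT(5x + 4y) = 5·DFT(x) + 4·DFT(y)
= 5·[2, -6i, 2, 6i] + 4·[-4, 4-4i, 0, 4+4i]

Computing element-wise:
Z[0] = 5·(2) + 4·(-4) = -6
Z[1] = 5·(-6i) + 4·(4-4i) = 16-46i
Z[2] = 5·(2) + 4·(0) = 10
Z[3] = 5·(6i) + 4·(4+4i) = 16+46i

DFT(5x + 4y) = 5·X + 4·Y = [-6, 16-46i, 10, 16+46i]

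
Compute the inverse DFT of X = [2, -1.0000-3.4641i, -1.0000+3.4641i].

x[n] = (1/3) Σ(k=0 to 2) X[k] · e^(2πikn/3)

Computing each x[n]:
x[0] = 0
x[1] = 3
x[2] = -1

x = [0, 3, -1]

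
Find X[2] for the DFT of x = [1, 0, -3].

X[2] = Σ(n=0 to 2) x[n] · ω_3^(2n) where ω_3 = e^(-2πi/3)
= (1)·ω_3^0 + (0)·ω_3^2 + (-3)·ω_3^4

X[2] = 2.5000+2.5981i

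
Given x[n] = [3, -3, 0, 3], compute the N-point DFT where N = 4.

X[k] = Σ(n=0 to 3) x[n] · ω_4^(nk)
where ω_4 = e^(-2πi/4)

Computing each X[k]:
X[0] = 3
X[1] = 3+6i
X[2] = 3
X[3] = 3-6i

X = [3, 3+6i, 3, 3-6i]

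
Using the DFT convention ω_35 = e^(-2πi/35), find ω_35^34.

ω_35^34 = e^(-2πi·34/35)
= cos(-2π·34/35) + i·sin(-2π·34/35)
= cos(-68π/35) + i·sin(-68π/35)

ω_35^34 = cos(-68π/35) + i·sin(-68π/35) = 0.9839+0.1786i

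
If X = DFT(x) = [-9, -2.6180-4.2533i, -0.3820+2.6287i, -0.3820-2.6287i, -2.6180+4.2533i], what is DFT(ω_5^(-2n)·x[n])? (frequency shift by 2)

Modulation property: DFT(ω_5^(-2n)·x[n]) = X[(k-2) mod 5], so circularly shift X by 2 positions.

X[k-2] = [-0.3820-2.6287i, -2.6180+4.2533i, -9, -2.6180-4.2533i, -0.3820+2.6287i]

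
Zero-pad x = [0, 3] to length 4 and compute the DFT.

Original 2-point DFT: [3, -3]
Zero-padded 4-point DFT provides frequency interpolation.

DFT_4([x, 0, ...]) = [3, -3i, -3, 3i]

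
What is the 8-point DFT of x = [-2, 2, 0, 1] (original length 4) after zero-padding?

Original 4-point DFT: [1, -2-1i, -5, -2+1i]
Zero-padded 8-point DFT provides frequency interpolation.

DFT_8([x, 0, ...]) = [1, -1.2929-2.1213i, -2-1i, -2.7071-2.1213i, -5, -2.7071+2.1213i, -2+1i, -1.2929+2.1213i]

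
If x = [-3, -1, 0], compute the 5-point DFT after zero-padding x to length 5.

Original 3-point DFT: [-4, -2.5000+0.8660i, -2.5000-0.8660i]
Zero-padded 5-point DFT provides frequency interpolation.

DFT_5([x, 0, ...]) = [-4, -3.3090+0.9511i, -2.1910+0.5878i, -2.1910-0.5878i, -3.3090-0.9511i]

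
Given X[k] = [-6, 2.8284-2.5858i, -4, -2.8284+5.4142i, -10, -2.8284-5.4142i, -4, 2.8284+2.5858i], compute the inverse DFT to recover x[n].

x[n] = (1/8) Σ(k=0 to 7) X[k] · e^(2πikn/8)

Computing each x[n]:
x[0] = -3
x[1] = 1
x[2] = 1
x[3] = -1
x[4] = -3
x[5] = 0
x[6] = -3
x[7] = 2

x = [-3, 1, 1, -1, -3, 0, -3, 2]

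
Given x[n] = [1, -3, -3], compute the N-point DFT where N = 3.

X[k] = Σ(n=0 to 2) x[n] · ω_3^(nk)
where ω_3 = e^(-2πi/3)

Computing each X[k]:
X[0] = -5
X[1] = 4
X[2] = 4

X = [-5, 4, 4]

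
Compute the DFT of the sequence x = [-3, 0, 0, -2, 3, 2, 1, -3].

X[k] = Σ(n=0 to 7) x[n] · ω_8^(nk)
where ω_8 = e^(-2πi/8)

Computing each X[k]:
X[0] = -2
X[1] = -8.1213+1.7071i
X[2] = -1-7i
X[3] = -3.8787-0.2929i
X[4] = 4
X[5] = -3.8787+0.2929i
X[6] = -1+7i
X[7] = -8.1213-1.7071i

X = [-2, -8.1213+1.7071i, -1-7i, -3.8787-0.2929i, 4, -3.8787+0.2929i, -1+7i, -8.1213-1.7071i]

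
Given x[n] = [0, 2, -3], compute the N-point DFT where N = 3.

X[k] = Σ(n=0 to 2) x[n] · ω_3^(nk)
where ω_3 = e^(-2πi/3)

Computing each X[k]:
X[0] = -1
X[1] = 0.5000-4.3301i
X[2] = 0.5000+4.3301i

X = [-1, 0.5000-4.3301i, 0.5000+4.3301i]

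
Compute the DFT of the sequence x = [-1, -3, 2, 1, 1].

X[k] = Σ(n=0 to 4) x[n] · ω_5^(nk)
where ω_5 = e^(-2πi/5)

Computing each X[k]:
X[0] = 0
X[1] = -4.0451+3.2164i
X[2] = 1.5451+3.3022i
X[3] = 1.5451-3.3022i
X[4] = -4.0451-3.2164i

X = [0, -4.0451+3.2164i, 1.5451+3.3022i, 1.5451-3.3022i, -4.0451-3.2164i]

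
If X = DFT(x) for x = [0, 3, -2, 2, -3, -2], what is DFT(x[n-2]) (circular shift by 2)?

Time shift by 2: X_shifted[k] = ω_6^(2k) · X[k]
Shifted x = [-3, -2, 0, 3, -2, 2]

DFT(x[n-2]) = [-2, -5.0000+1.7321i, 1.0000+5.1962i, -8, 1.0000-5.1962i, -5.0000-1.7321i]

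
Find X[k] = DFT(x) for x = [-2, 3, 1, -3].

X[k] = Σ(n=0 to 3) x[n] · ω_4^(nk)
where ω_4 = e^(-2πi/4)

Computing each X[k]:
X[0] = -1
X[1] = -3-6i
X[2] = -1
X[3] = -3+6i

X = [-1, -3-6i, -1, -3+6i]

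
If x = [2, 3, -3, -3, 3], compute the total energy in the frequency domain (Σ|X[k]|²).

Parseval: Σ|x[n]|² = (1/N)Σ|X[k]|², so Σ|X[k]|² = N·Σ|x[n]|² = 5·40.0000

Σ|X[k]|² = N·Σ|x[n]|² = 5·40.0000 = 200.0000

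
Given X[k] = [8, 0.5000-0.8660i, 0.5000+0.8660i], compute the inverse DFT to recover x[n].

x[n] = (1/3) Σ(k=0 to 2) X[k] · e^(2πikn/3)

Computing each x[n]:
x[0] = 3
x[1] = 3
x[2] = 2

x = [3, 3, 2]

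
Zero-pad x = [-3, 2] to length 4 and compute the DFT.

Original 2-point DFT: [-1, -5]
Zero-padded 4-point DFT provides frequency interpolation.

DFT_4([x, 0, ...]) = [-1, -3-2i, -5, -3+2i]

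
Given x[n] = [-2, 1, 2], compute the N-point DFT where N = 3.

X[k] = Σ(n=0 to 2) x[n] · ω_3^(nk)
where ω_3 = e^(-2πi/3)

Computing each X[k]:
X[0] = 1
X[1] = -3.5000+0.8660i
X[2] = -3.5000-0.8660i

X = [1, -3.5000+0.8660i, -3.5000-0.8660i]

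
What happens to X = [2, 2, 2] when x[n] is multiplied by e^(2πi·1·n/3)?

Modulation property: DFT(ω_3^(-1n)·x[n]) = X[(k-1) mod 3], so circularly shift X by 1 positions.

X[k-1] = [2, 2, 2]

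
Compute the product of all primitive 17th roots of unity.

The primitive 17th roots of unity are ω_17^k for k coprime to 17: k ∈ {1, 2, 3, 4, 5, 6, 7, 8, 9, 10, 11, 12, 13, 14, 15, 16}
Their product equals the constant term of the cyclotomic polynomial Φ_17(x) up to sign.
For n ≥ 3, the product of all primitive nth roots of unity is 1. (For n=1 it is 1; for n=2 it is -1.)

1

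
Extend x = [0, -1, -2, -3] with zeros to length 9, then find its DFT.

Original 4-point DFT: [-6, 2-2i, 2, 2+2i]
Zero-padded 9-point DFT provides frequency interpolation.

DFT_9([x, 0, ...]) = [-6, 0.3867+5.2105i, 3.2057-0.9292i, -1.5000-0.8660i, 0.9076+1.6545i, 0.9076-1.6545i, -1.5000+0.8660i, 3.2057+0.9292i, 0.3867-5.2105i]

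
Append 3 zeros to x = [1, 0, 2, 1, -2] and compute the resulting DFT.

Original 5-point DFT: [2, -2.0451-2.4899i, 3.5451-0.2245i, 3.5451+0.2245i, -2.0451+2.4899i]
Zero-padded 8-point DFT provides frequency interpolation.

DFT_8([x, 0, ...]) = [2, 2.2929-2.7071i, -3+1i, 3.7071+1.2929i, 0, 3.7071-1.2929i, -3-1i, 2.2929+2.7071i]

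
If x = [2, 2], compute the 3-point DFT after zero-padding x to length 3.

Original 2-point DFT: [4, 0]
Zero-padded 3-point DFT provides frequency interpolation.

DFT_3([x, 0, ...]) = [4, 1.0000-1.7321i, 1.0000+1.7321i]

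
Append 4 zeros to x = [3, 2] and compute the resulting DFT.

Original 2-point DFT: [5, 1]
Zero-padded 6-point DFT provides frequency interpolation.

DFT_6([x, 0, ...]) = [5, 4.0000-1.7321i, 2.0000-1.7321i, 1, 2.0000+1.7321i, 4.0000+1.7321i]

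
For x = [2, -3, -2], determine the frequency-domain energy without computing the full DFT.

Parseval: Σ|x[n]|² = (1/N)Σ|X[k]|², so Σ|X[k]|² = N·Σ|x[n]|² = 3·17.0000

Σ|X[k]|² = N·Σ|x[n]|² = 3·17.0000 = 51.0000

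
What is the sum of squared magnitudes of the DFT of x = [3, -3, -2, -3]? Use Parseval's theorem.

Parseval: Σ|x[n]|² = (1/N)Σ|X[k]|², so Σ|X[k]|² = N·Σ|x[n]|² = 4·31.0000

Σ|X[k]|² = N·Σ|x[n]|² = 4·31.0000 = 124.0000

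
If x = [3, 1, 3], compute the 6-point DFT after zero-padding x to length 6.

Original 3-point DFT: [7, 1.0000+1.7321i, 1.0000-1.7321i]
Zero-padded 6-point DFT provides frequency interpolation.

DFT_6([x, 0, ...]) = [7, 2.0000-3.4641i, 1.0000+1.7321i, 5, 1.0000-1.7321i, 2.0000+3.4641i]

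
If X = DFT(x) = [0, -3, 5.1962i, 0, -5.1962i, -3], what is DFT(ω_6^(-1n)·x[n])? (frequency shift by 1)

Modulation property: DFT(ω_6^(-1n)·x[n]) = X[(k-1) mod 6], so circularly shift X by 1 positions.

X[k-1] = [-3, 0, -3, 5.1962i, 0, -5.1962i]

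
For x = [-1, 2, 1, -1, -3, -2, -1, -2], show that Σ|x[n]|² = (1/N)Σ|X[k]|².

Time domain:
Σ|x[n]|² = |-1|² + |2|² + |1|² + |-1|² + |-3|² + |-2|² + |-1|² + |-2|² = 25.0000

Frequency domain:
(1/8)Σ|X[k]|² = (1/8)(|-7|² + |4.1213-5.5355i|² + |-4-3i|² + |-0.1213-1.5355i|² + |-1|² + |-0.1213+1.5355i|² + |-4+3i|² + |4.1213+5.5355i|²) = (1/8)·200.0000 = 25.0000

Both sides agree, confirming Parseval's theorem.

Σ|x[n]|² = (1/N)Σ|X[k]|² = 25.0000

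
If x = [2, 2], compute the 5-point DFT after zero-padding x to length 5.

Original 2-point DFT: [4, 0]
Zero-padded 5-point DFT provides frequency interpolation.

DFT_5([x, 0, ...]) = [4, 2.6180-1.9021i, 0.3820-1.1756i, 0.3820+1.1756i, 2.6180+1.9021i]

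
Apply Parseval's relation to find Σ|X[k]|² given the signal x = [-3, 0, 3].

Parseval: Σ|x[n]|² = (1/N)Σ|X[k]|², so Σ|X[k]|² = N·Σ|x[n]|² = 3·18.0000

Σ|X[k]|² = N·Σ|x[n]|² = 3·18.0000 = 54.0000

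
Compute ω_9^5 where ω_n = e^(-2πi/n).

ω_9^5 = e^(-2πi·5/9)
= cos(-2π·5/9) + i·sin(-2π·5/9)
= cos(-10π/9) + i·sin(-10π/9)

ω_9^5 = cos(-10π/9) + i·sin(-10π/9) = -0.9397+0.3420i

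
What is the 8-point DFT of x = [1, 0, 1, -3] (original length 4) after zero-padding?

Original 4-point DFT: [-1, -3i, 5, 3i]
Zero-padded 8-point DFT provides frequency interpolation.

DFT_8([x, 0, ...]) = [-1, 3.1213+1.1213i, -3i, -1.1213+3.1213i, 5, -1.1213-3.1213i, 3i, 3.1213-1.1213i]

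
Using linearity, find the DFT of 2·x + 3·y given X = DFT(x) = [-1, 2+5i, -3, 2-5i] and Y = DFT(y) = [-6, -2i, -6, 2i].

By linearity: DFT(2x + 3y) = 2·DFT(x) + 3·DFT(y)
= 2·[-1, 2+5i, -3, 2-5i] + 3·[-6, -2i, -6, 2i]

Computing element-wise:
Z[0] = 2·(-1) + 3·(-6) = -20
Z[1] = 2·(2+5i) + 3·(-2i) = 4+4i
Z[2] = 2·(-3) + 3·(-6) = -24
Z[3] = 2·(2-5i) + 3·(2i) = 4-4i

DFT(2x + 3y) = 2·X + 3·Y = [-20, 4+4i, -24, 4-4i]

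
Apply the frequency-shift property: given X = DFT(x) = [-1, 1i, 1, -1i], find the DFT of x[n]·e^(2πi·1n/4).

Modulation property: DFT(ω_4^(-1n)·x[n]) = X[(k-1) mod 4], so circularly shift X by 1 positions.

X[k-1] = [-1i, -1, 1i, 1]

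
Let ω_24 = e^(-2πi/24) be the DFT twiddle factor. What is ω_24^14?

ω_24^14 = e^(-2πi·14/24)
= cos(-2π·14/24) + i·sin(-2π·14/24)
= cos(-28π/24) + i·sin(-28π/24)

ω_24^14 = cos(-28π/24) + i·sin(-28π/24) = -0.8660+0.5000i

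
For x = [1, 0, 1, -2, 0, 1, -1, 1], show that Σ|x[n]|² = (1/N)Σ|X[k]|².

Time domain:
Σ|x[n]|² = |1|² + |0|² + |1|² + |-2|² + |0|² + |1|² + |-1|² + |1|² = 9.0000

Frequency domain:
(1/8)Σ|X[k]|² = (1/8)(|1|² + |2.4142+0.8284i|² + |1-2i|² + |-0.4142+4.8284i|² + |1|² + |-0.4142-4.8284i|² + |1+2i|² + |2.4142-0.8284i|²) = (1/8)·72.0000 = 9.0000

Both sides agree, confirming Parseval's theorem.

Σ|x[n]|² = (1/N)Σ|X[k]|² = 9.0000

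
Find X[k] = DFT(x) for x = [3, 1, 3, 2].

X[k] = Σ(n=0 to 3) x[n] · ω_4^(nk)
where ω_4 = e^(-2πi/4)

Computing each X[k]:
X[0] = 9
X[1] = 1i
X[2] = 3
X[3] = -1i

X = [9, 1i, 3, -1i]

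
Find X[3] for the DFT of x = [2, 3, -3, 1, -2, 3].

X[3] = Σ(n=0 to 5) x[n] · ω_6^(3n) where ω_6 = e^(-2πi/6)
= (2)·ω_6^0 + (3)·ω_6^3 + (-3)·ω_6^6 + (1)·ω_6^9 + (-2)·ω_6^12 + (3)·ω_6^15

X[3] = -10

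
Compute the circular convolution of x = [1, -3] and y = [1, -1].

(x ⊛ y)[n] = Σ(m=0 to 1) x[m] · y[(n-m) mod 2]

Computing each output sample:
(x ⊛ y)[0] = 4
(x ⊛ y)[1] = -4

x ⊛ y = [4, -4]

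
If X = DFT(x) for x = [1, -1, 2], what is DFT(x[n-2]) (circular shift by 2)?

Time shift by 2: X_shifted[k] = ω_3^(2k) · X[k]
Shifted x = [-1, 2, 1]

DFT(x[n-2]) = [2, -2.5000-0.8660i, -2.5000+0.8660i]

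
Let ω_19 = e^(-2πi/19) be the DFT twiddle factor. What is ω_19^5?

ω_19^5 = e^(-2πi·5/19)
= cos(-2π·5/19) + i·sin(-2π·5/19)
= cos(-10π/19) + i·sin(-10π/19)

ω_19^5 = cos(-10π/19) + i·sin(-10π/19) = -0.0826-0.9966i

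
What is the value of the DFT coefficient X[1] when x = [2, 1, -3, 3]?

X[1] = Σ(n=0 to 3) x[n] · ω_4^(1n) where ω_4 = e^(-2πi/4)
= (2)·ω_4^0 + (1)·ω_4^1 + (-3)·ω_4^2 + (3)·ω_4^3

X[1] = 5+2i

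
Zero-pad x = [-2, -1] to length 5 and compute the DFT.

Original 2-point DFT: [-3, -1]
Zero-padded 5-point DFT provides frequency interpolation.

DFT_5([x, 0, ...]) = [-3, -2.3090+0.9511i, -1.1910+0.5878i, -1.1910-0.5878i, -2.3090-0.9511i]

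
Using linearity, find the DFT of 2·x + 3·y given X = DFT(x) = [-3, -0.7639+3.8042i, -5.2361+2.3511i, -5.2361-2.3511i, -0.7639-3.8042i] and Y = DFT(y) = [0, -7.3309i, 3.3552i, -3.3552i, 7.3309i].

By linearity: DFT(2x + 3y) = 2·DFT(x) + 3·DFT(y)
= 2·[-3, -0.7639+3.8042i, -5.2361+2.3511i, -5.2361-2.3511i, -0.7639-3.8042i] + 3·[0, -7.3309i, 3.3552i, -3.3552i, 7.3309i]

Computing element-wise:
Z[0] = 2·(-3) + 3·(0) = -6
Z[1] = 2·(-0.7639+3.8042i) + 3·(-7.3309i) = -1.5278-14.3843i
Z[2] = 2·(-5.2361+2.3511i) + 3·(3.3552i) = -10.4722+14.7678i
Z[3] = 2·(-5.2361-2.3511i) + 3·(-3.3552i) = -10.4722-14.7678i
Z[4] = 2·(-0.7639-3.8042i) + 3·(7.3309i) = -1.5278+14.3843i

DFT(2x + 3y) = 2·X + 3·Y = [-6, -1.5278-14.3843i, -10.4722+14.7678i, -10.4722-14.7678i, -1.5278+14.3843i]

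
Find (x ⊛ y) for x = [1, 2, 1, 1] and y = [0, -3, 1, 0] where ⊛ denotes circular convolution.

(x ⊛ y)[n] = Σ(m=0 to 3) x[m] · y[(n-m) mod 4]

Computing each output sample:
(x ⊛ y)[0] = -2
(x ⊛ y)[1] = -2
(x ⊛ y)[2] = -5
(x ⊛ y)[3] = -1

x ⊛ y = [-2, -2, -5, -1]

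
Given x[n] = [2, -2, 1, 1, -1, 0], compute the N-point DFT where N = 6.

X[k] = Σ(n=0 to 5) x[n] · ω_6^(nk)
where ω_6 = e^(-2πi/6)

Computing each X[k]:
X[0] = 1
X[1] = 0
X[2] = 4.0000+3.4641i
X[3] = 3
X[4] = 4.0000-3.4641i
X[5] = 0

X = [1, 0, 4.0000+3.4641i, 3, 4.0000-3.4641i, 0]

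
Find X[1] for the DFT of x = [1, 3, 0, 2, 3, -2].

X[1] = Σ(n=0 to 5) x[n] · ω_6^(1n) where ω_6 = e^(-2πi/6)
= (1)·ω_6^0 + (3)·ω_6^1 + (0)·ω_6^2 + (2)·ω_6^3 + (3)·ω_6^4 + (-2)·ω_6^5

X[1] = -2.0000-1.7321i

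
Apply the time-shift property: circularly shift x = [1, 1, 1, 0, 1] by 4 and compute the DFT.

Time shift by 4: X_shifted[k] = ω_5^(4k) · X[k]
Shifted x = [1, 1, 0, 1, 1]

DFT(x[n-4]) = [4, 0.8090+0.5878i, -0.3090-0.9511i, -0.3090+0.9511i, 0.8090-0.5878i]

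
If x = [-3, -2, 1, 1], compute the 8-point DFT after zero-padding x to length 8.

Original 4-point DFT: [-3, -4+3i, -1, -4-3i]
Zero-padded 8-point DFT provides frequency interpolation.

DFT_8([x, 0, ...]) = [-3, -5.1213-0.2929i, -4+3i, -0.8787+1.7071i, -1, -0.8787-1.7071i, -4-3i, -5.1213+0.2929i]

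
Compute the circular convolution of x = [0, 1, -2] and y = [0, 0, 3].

(x ⊛ y)[n] = Σ(m=0 to 2) x[m] · y[(n-m) mod 3]

Computing each output sample:
(x ⊛ y)[0] = 3
(x ⊛ y)[1] = -6
(x ⊛ y)[2] = 0

x ⊛ y = [3, -6, 0]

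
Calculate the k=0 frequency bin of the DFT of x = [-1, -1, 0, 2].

X[0] = Σ(n=0 to 3) x[n] · ω_4^0 = Σ x[n]
= (-1) + (-1) + (0) + (2)

X[0] = 0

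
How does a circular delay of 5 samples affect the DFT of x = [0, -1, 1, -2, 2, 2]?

Time shift by 5: X_shifted[k] = ω_6^(5k) · X[k]
Shifted x = [-1, 1, -2, 2, 2, 0]

DFT(x[n-5]) = [2, -2.5000+2.5981i, 0.5000-4.3301i, -4, 0.5000+4.3301i, -2.5000-2.5981i]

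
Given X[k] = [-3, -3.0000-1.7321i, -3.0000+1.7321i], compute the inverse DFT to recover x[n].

x[n] = (1/3) Σ(k=0 to 2) X[k] · e^(2πikn/3)

Computing each x[n]:
x[0] = -3
x[1] = 1
x[2] = -1

x = [-3, 1, -1]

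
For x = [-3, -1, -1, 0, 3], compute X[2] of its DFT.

X[2] = Σ(n=0 to 4) x[n] · ω_5^(2n) where ω_5 = e^(-2πi/5)
= (-3)·ω_5^0 + (-1)·ω_5^2 + (-1)·ω_5^4 + (0)·ω_5^6 + (3)·ω_5^8

X[2] = -4.9271+1.4001i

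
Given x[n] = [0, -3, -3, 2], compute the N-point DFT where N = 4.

X[k] = Σ(n=0 to 3) x[n] · ω_4^(nk)
where ω_4 = e^(-2πi/4)

Computing each X[k]:
X[0] = -4
X[1] = 3+5i
X[2] = -2
X[3] = 3-5i

X = [-4, 3+5i, -2, 3-5i]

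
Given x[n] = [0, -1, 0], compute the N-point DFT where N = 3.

X[k] = Σ(n=0 to 2) x[n] · ω_3^(nk)
where ω_3 = e^(-2πi/3)

Computing each X[k]:
X[0] = -1
X[1] = 0.5000+0.8660i
X[2] = 0.5000-0.8660i

X = [-1, 0.5000+0.8660i, 0.5000-0.8660i]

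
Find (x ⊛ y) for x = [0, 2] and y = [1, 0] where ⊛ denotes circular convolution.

(x ⊛ y)[n] = Σ(m=0 to 1) x[m] · y[(n-m) mod 2]

Computing each output sample:
(x ⊛ y)[0] = 0
(x ⊛ y)[1] = 2

x ⊛ y = [0, 2]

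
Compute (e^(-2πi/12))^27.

Since ω_12^12 = 1, powers reduce modulo 12.
27 mod 12 = 3
So ω_12^27 = ω_12^3 = e^(-2πi·3/12)

ω_12^27 = ω_12^3 = -1i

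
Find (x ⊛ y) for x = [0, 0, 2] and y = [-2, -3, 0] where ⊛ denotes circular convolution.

(x ⊛ y)[n] = Σ(m=0 to 2) x[m] · y[(n-m) mod 3]

Computing each output sample:
(x ⊛ y)[0] = -6
(x ⊛ y)[1] = 0
(x ⊛ y)[2] = -4

x ⊛ y = [-6, 0, -4]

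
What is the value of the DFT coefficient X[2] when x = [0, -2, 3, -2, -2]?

X[2] = Σ(n=0 to 4) x[n] · ω_5^(2n) where ω_5 = e^(-2πi/5)
= (0)·ω_5^0 + (-2)·ω_5^2 + (3)·ω_5^4 + (-2)·ω_5^6 + (-2)·ω_5^8

X[2] = 3.5451+4.7553i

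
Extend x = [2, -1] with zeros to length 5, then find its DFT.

Original 2-point DFT: [1, 3]
Zero-padded 5-point DFT provides frequency interpolation.

DFT_5([x, 0, ...]) = [1, 1.6910+0.9511i, 2.8090+0.5878i, 2.8090-0.5878i, 1.6910-0.9511i]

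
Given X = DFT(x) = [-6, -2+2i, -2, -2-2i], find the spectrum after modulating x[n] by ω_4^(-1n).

Modulation property: DFT(ω_4^(-1n)·x[n]) = X[(k-1) mod 4], so circularly shift X by 1 positions.

X[k-1] = [-2-2i, -6, -2+2i, -2]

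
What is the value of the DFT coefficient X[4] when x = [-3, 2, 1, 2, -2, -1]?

X[4] = Σ(n=0 to 5) x[n] · ω_6^(4n) where ω_6 = e^(-2πi/6)
= (-3)·ω_6^0 + (2)·ω_6^4 + (1)·ω_6^8 + (2)·ω_6^12 + (-2)·ω_6^16 + (-1)·ω_6^20

X[4] = -1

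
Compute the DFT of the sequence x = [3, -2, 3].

X[k] = Σ(n=0 to 2) x[n] · ω_3^(nk)
where ω_3 = e^(-2πi/3)

Computing each X[k]:
X[0] = 4
X[1] = 2.5000+4.3301i
X[2] = 2.5000-4.3301i

X = [4, 2.5000+4.3301i, 2.5000-4.3301i]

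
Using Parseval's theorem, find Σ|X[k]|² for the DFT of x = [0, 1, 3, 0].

Parseval: Σ|x[n]|² = (1/N)Σ|X[k]|², so Σ|X[k]|² = N·Σ|x[n]|² = 4·10.0000

Σ|X[k]|² = N·Σ|x[n]|² = 4·10.0000 = 40.0000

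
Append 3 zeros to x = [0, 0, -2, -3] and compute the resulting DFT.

Original 4-point DFT: [-5, 2-3i, 1, 2+3i]
Zero-padded 7-point DFT provides frequency interpolation.

DFT_7([x, 0, ...]) = [-5, 3.1479+3.2515i, -0.0685-3.2133i, -0.5794+1.3611i, -0.5794-1.3611i, -0.0685+3.2133i, 3.1479-3.2515i]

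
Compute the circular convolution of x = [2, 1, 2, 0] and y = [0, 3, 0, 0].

(x ⊛ y)[n] = Σ(m=0 to 3) x[m] · y[(n-m) mod 4]

Computing each output sample:
(x ⊛ y)[0] = 0
(x ⊛ y)[1] = 6
(x ⊛ y)[2] = 3
(x ⊛ y)[3] = 6

x ⊛ y = [0, 6, 3, 6]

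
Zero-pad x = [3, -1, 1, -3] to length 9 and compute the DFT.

Original 4-point DFT: [0, 2-2i, 8, 2+2i]
Zero-padded 9-point DFT provides frequency interpolation.

DFT_9([x, 0, ...]) = [0, 3.9076+2.2561i, 3.3867-1.9553i, 1.7321i, 6.2057+3.5829i, 6.2057-3.5829i, -1.7321i, 3.3867+1.9553i, 3.9076-2.2561i]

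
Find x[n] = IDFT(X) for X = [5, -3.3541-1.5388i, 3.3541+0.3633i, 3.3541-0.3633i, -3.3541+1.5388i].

x[n] = (1/5) Σ(k=0 to 4) X[k] · e^(2πikn/5)

Computing each x[n]:
x[0] = 1
x[1] = 0
x[2] = 3
x[3] = 2
x[4] = -1

x = [1, 0, 3, 2, -1]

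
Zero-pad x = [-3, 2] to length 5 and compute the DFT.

Original 2-point DFT: [-1, -5]
Zero-padded 5-point DFT provides frequency interpolation.

DFT_5([x, 0, ...]) = [-1, -2.3820-1.9021i, -4.6180-1.1756i, -4.6180+1.1756i, -2.3820+1.9021i]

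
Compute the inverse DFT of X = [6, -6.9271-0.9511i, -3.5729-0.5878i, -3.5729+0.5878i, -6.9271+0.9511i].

x[n] = (1/5) Σ(k=0 to 4) X[k] · e^(2πikn/5)

Computing each x[n]:
x[0] = -3
x[1] = 2
x[2] = 3
x[3] = 3
x[4] = 1

x = [-3, 2, 3, 3, 1]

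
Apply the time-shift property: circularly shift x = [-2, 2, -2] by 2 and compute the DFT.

Time shift by 2: X_shifted[k] = ω_3^(2k) · X[k]
Shifted x = [2, -2, -2]

DFT(x[n-2]) = [-2, 4, 4]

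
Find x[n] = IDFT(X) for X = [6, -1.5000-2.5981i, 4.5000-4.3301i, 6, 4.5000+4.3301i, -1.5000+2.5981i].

x[n] = (1/6) Σ(k=0 to 5) X[k] · e^(2πikn/6)

Computing each x[n]:
x[0] = 3
x[1] = 1
x[2] = 1
x[3] = 2
x[4] = 2
x[5] = -3

x = [3, 1, 1, 2, 2, -3]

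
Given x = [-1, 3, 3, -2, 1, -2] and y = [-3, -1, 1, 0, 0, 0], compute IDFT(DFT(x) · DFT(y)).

(x ⊛ y)[n] = Σ(m=0 to 5) x[m] · y[(n-m) mod 6]

Computing each output sample:
(x ⊛ y)[0] = 6
(x ⊛ y)[1] = -10
(x ⊛ y)[2] = -13
(x ⊛ y)[3] = 6
(x ⊛ y)[4] = 2
(x ⊛ y)[5] = 3

x ⊛ y = [6, -10, -13, 6, 2, 3]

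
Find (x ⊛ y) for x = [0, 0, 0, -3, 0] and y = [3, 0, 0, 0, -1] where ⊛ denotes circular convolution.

(x ⊛ y)[n] = Σ(m=0 to 4) x[m] · y[(n-m) mod 5]

Computing each output sample:
(x ⊛ y)[0] = 0
(x ⊛ y)[1] = 0
(x ⊛ y)[2] = 3
(x ⊛ y)[3] = -9
(x ⊛ y)[4] = 0

x ⊛ y = [0, 0, 3, -9, 0]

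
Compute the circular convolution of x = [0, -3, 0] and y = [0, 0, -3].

(x ⊛ y)[n] = Σ(m=0 to 2) x[m] · y[(n-m) mod 3]

Computing each output sample:
(x ⊛ y)[0] = 9
(x ⊛ y)[1] = 0
(x ⊛ y)[2] = 0

x ⊛ y = [9, 0, 0]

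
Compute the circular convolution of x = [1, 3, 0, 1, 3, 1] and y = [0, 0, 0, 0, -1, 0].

(x ⊛ y)[n] = Σ(m=0 to 5) x[m] · y[(n-m) mod 6]

Computing each output sample:
(x ⊛ y)[0] = 0
(x ⊛ y)[1] = -1
(x ⊛ y)[2] = -3
(x ⊛ y)[3] = -1
(x ⊛ y)[4] = -1
(x ⊛ y)[5] = -3

x ⊛ y = [0, -1, -3, -1, -1, -3]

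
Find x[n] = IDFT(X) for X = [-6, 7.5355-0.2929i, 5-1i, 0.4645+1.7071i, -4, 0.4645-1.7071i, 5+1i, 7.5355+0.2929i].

x[n] = (1/8) Σ(k=0 to 7) X[k] · e^(2πikn/8)

Computing each x[n]:
x[0] = 2
x[1] = 1
x[2] = -2
x[3] = -2
x[4] = -2
x[5] = -1
x[6] = -3
x[7] = 1

x = [2, 1, -2, -2, -2, -1, -3, 1]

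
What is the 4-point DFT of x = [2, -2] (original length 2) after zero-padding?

Original 2-point DFT: [0, 4]
Zero-padded 4-point DFT provides frequency interpolation.

DFT_4([x, 0, ...]) = [0, 2+2i, 4, 2-2i]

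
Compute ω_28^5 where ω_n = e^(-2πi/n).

ω_28^5 = e^(-2πi·5/28)
= cos(-2π·5/28) + i·sin(-2π·5/28)
= cos(-10π/28) + i·sin(-10π/28)

ω_28^5 = cos(-10π/28) + i·sin(-10π/28) = 0.4339-0.9010i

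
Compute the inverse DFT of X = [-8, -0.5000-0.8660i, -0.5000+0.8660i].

x[n] = (1/3) Σ(k=0 to 2) X[k] · e^(2πikn/3)

Computing each x[n]:
x[0] = -3
x[1] = -2
x[2] = -3

x = [-3, -2, -3]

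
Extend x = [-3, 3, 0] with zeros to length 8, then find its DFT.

Original 3-point DFT: [0, -4.5000-2.5981i, -4.5000+2.5981i]
Zero-padded 8-point DFT provides frequency interpolation.

DFT_8([x, 0, ...]) = [0, -0.8787-2.1213i, -3-3i, -5.1213-2.1213i, -6, -5.1213+2.1213i, -3+3i, -0.8787+2.1213i]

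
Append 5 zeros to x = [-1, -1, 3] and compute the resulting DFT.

Original 3-point DFT: [1, -2.0000+3.4641i, -2.0000-3.4641i]
Zero-padded 8-point DFT provides frequency interpolation.

DFT_8([x, 0, ...]) = [1, -1.7071-2.2929i, -4+1i, -0.2929+3.7071i, 3, -0.2929-3.7071i, -4-1i, -1.7071+2.2929i]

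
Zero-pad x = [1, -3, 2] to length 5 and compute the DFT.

Original 3-point DFT: [0, 1.5000+4.3301i, 1.5000-4.3301i]
Zero-padded 5-point DFT provides frequency interpolation.

DFT_5([x, 0, ...]) = [0, -1.5451+1.6776i, 4.0451+3.6655i, 4.0451-3.6655i, -1.5451-1.6776i]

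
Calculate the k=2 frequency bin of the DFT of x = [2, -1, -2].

X[2] = Σ(n=0 to 2) x[n] · ω_3^(2n) where ω_3 = e^(-2πi/3)
= (2)·ω_3^0 + (-1)·ω_3^2 + (-2)·ω_3^4

X[2] = 3.5000+0.8660i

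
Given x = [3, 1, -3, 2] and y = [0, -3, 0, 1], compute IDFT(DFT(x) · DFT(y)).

(x ⊛ y)[n] = Σ(m=0 to 3) x[m] · y[(n-m) mod 4]

Computing each output sample:
(x ⊛ y)[0] = -5
(x ⊛ y)[1] = -12
(x ⊛ y)[2] = -1
(x ⊛ y)[3] = 12

x ⊛ y = [-5, -12, -1, 12]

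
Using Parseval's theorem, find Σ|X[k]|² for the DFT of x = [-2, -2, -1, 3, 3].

Parseval: Σ|x[n]|² = (1/N)Σ|X[k]|², so Σ|X[k]|² = N·Σ|x[n]|² = 5·27.0000

Σ|X[k]|² = N·Σ|x[n]|² = 5·27.0000 = 135.0000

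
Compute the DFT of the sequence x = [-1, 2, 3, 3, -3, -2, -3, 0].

X[k] = Σ(n=0 to 7) x[n] · ω_8^(nk)
where ω_8 = e^(-2πi/8)

Computing each X[k]:
X[0] = -1
X[1] = 2.7071-10.9497i
X[2] = -4+3i
X[3] = 1.2929+1.0503i
X[4] = -7
X[5] = 1.2929-1.0503i
X[6] = -4-3i
X[7] = 2.7071+10.9497i

X = [-1, 2.7071-10.9497i, -4+3i, 1.2929+1.0503i, -7, 1.2929-1.0503i, -4-3i, 2.7071+10.9497i]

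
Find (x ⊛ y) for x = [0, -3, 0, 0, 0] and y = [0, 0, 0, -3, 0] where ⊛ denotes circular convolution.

(x ⊛ y)[n] = Σ(m=0 to 4) x[m] · y[(n-m) mod 5]

Computing each output sample:
(x ⊛ y)[0] = 0
(x ⊛ y)[1] = 0
(x ⊛ y)[2] = 0
(x ⊛ y)[3] = 0
(x ⊛ y)[4] = 9

x ⊛ y = [0, 0, 0, 0, 9]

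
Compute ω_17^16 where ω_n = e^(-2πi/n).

ω_17^16 = e^(-2πi·16/17)
= cos(-2π·16/17) + i·sin(-2π·16/17)
= cos(-32π/17) + i·sin(-32π/17)

ω_17^16 = cos(-32π/17) + i·sin(-32π/17) = 0.9325+0.3612i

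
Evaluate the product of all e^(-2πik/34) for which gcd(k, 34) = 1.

The primitive 34th roots of unity are ω_34^k for k coprime to 34: k ∈ {1, 3, 5, 7, 9, 11, 13, 15, 19, 21, 23, 25, 27, 29, 31, 33}
Their product equals the constant term of the cyclotomic polynomial Φ_34(x) up to sign.
For n ≥ 3, the product of all primitive nth roots of unity is 1. (For n=1 it is 1; for n=2 it is -1.)

1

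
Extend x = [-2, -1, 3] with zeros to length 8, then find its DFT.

Original 3-point DFT: [0, -3.0000+3.4641i, -3.0000-3.4641i]
Zero-padded 8-point DFT provides frequency interpolation.

DFT_8([x, 0, ...]) = [0, -2.7071-2.2929i, -5+1i, -1.2929+3.7071i, 2, -1.2929-3.7071i, -5-1i, -2.7071+2.2929i]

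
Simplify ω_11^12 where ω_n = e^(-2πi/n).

Since ω_11^11 = 1, powers reduce modulo 11.
12 mod 11 = 1
So ω_11^12 = ω_11^1 = e^(-2πi·1/11)

ω_11^12 = ω_11^1 = 0.8413-0.5406i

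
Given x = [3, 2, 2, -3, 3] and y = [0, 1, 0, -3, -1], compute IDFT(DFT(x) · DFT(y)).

(x ⊛ y)[n] = Σ(m=0 to 4) x[m] · y[(n-m) mod 5]

Computing each output sample:
(x ⊛ y)[0] = -5
(x ⊛ y)[1] = 10
(x ⊛ y)[2] = -4
(x ⊛ y)[3] = -10
(x ⊛ y)[4] = -12

x ⊛ y = [-5, 10, -4, -10, -12]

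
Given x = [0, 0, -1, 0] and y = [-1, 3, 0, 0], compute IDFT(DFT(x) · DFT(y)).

(x ⊛ y)[n] = Σ(m=0 to 3) x[m] · y[(n-m) mod 4]

Computing each output sample:
(x ⊛ y)[0] = 0
(x ⊛ y)[1] = 0
(x ⊛ y)[2] = 1
(x ⊛ y)[3] = -3

x ⊛ y = [0, 0, 1, -3]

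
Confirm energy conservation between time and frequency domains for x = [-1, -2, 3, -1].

Time domain:
Σ|x[n]|² = |-1|² + |-2|² + |3|² + |-1|² = 15.0000

Frequency domain:
(1/4)Σ|X[k]|² = (1/4)(|-1|² + |-4+1i|² + |5|² + |-4-1i|²) = (1/4)·60.0000 = 15.0000

Both sides agree, confirming Parseval's theorem.

Σ|x[n]|² = (1/N)Σ|X[k]|² = 15.0000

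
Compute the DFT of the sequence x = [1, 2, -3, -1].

X[k] = Σ(n=0 to 3) x[n] · ω_4^(nk)
where ω_4 = e^(-2πi/4)

Computing each X[k]:
X[0] = -1
X[1] = 4-3i
X[2] = -3
X[3] = 4+3i

X = [-1, 4-3i, -3, 4+3i]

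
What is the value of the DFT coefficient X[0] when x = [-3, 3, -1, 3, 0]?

X[0] = Σ(n=0 to 4) x[n] · ω_5^0 = Σ x[n]
= (-3) + (3) + (-1) + (3) + (0)

X[0] = 2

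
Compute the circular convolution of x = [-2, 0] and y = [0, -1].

(x ⊛ y)[n] = Σ(m=0 to 1) x[m] · y[(n-m) mod 2]

Computing each output sample:
(x ⊛ y)[0] = 0
(x ⊛ y)[1] = 2

x ⊛ y = [0, 2]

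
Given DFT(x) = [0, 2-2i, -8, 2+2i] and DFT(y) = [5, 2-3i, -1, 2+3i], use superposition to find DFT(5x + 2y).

By linearity: DFT(5x + 2y) = 5·DFT(x) + 2·DFT(y)
= 5·[0, 2-2i, -8, 2+2i] + 2·[5, 2-3i, -1, 2+3i]

Computing element-wise:
Z[0] = 5·(0) + 2·(5) = 10
Z[1] = 5·(2-2i) + 2·(2-3i) = 14-16i
Z[2] = 5·(-8) + 2·(-1) = -42
Z[3] = 5·(2+2i) + 2·(2+3i) = 14+16i

DFT(5x + 2y) = 5·X + 2·Y = [10, 14-16i, -42, 14+16i]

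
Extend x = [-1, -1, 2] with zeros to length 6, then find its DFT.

Original 3-point DFT: [0, -1.5000+2.5981i, -1.5000-2.5981i]
Zero-padded 6-point DFT provides frequency interpolation.

DFT_6([x, 0, ...]) = [0, -2.5000-0.8660i, -1.5000+2.5981i, 2, -1.5000-2.5981i, -2.5000+0.8660i]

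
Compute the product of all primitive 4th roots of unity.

The primitive 4th roots of unity are ω_4^k for k coprime to 4: k ∈ {1, 3}
Their product equals the constant term of the cyclotomic polynomial Φ_4(x) up to sign.
For n ≥ 3, the product of all primitive nth roots of unity is 1. (For n=1 it is 1; for n=2 it is -1.)

1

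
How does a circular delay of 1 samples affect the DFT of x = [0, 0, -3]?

Time shift by 1: X_shifted[k] = ω_3^(1k) · X[k]
Shifted x = [-3, 0, 0]

DFT(x[n-1]) = [-3, -3, -3]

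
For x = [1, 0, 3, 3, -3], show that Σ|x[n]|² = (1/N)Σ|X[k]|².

Time domain:
Σ|x[n]|² = |1|² + |0|² + |3|² + |3|² + |-3|² = 28.0000

Frequency domain:
(1/5)Σ|X[k]|² = (1/5)(|4|² + |-4.7812-2.8532i|² + |5.2812-1.7634i|² + |5.2812+1.7634i|² + |-4.7812+2.8532i|²) = (1/5)·140.0000 = 28.0000

Both sides agree, confirming Parseval's theorem.

Σ|x[n]|² = (1/N)Σ|X[k]|² = 28.0000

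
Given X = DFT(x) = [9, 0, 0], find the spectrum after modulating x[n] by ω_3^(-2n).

Modulation property: DFT(ω_3^(-2n)·x[n]) = X[(k-2) mod 3], so circularly shift X by 2 positions.

X[k-2] = [0, 0, 9]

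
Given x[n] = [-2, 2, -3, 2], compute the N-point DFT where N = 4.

X[k] = Σ(n=0 to 3) x[n] · ω_4^(nk)
where ω_4 = e^(-2πi/4)

Computing each X[k]:
X[0] = -1
X[1] = 1
X[2] = -9
X[3] = 1

X = [-1, 1, -9, 1]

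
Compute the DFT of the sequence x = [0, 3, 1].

X[k] = Σ(n=0 to 2) x[n] · ω_3^(nk)
where ω_3 = e^(-2πi/3)

Computing each X[k]:
X[0] = 4
X[1] = -2.0000-1.7321i
X[2] = -2.0000+1.7321i

X = [4, -2.0000-1.7321i, -2.0000+1.7321i]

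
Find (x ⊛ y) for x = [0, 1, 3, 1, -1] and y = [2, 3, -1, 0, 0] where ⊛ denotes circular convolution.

(x ⊛ y)[n] = Σ(m=0 to 4) x[m] · y[(n-m) mod 5]

Computing each output sample:
(x ⊛ y)[0] = -4
(x ⊛ y)[1] = 3
(x ⊛ y)[2] = 9
(x ⊛ y)[3] = 10
(x ⊛ y)[4] = -2

x ⊛ y = [-4, 3, 9, 10, -2]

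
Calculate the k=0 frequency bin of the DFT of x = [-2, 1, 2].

X[0] = Σ(n=0 to 2) x[n] · ω_3^0 = Σ x[n]
= (-2) + (1) + (2)

X[0] = 1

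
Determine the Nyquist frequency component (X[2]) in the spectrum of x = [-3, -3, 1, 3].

X[2] = Σ(n=0 to 3) x[n] · ω_4^(2n) where ω_4 = e^(-2πi/4)
= (-3)·ω_4^0 + (-3)·ω_4^2 + (1)·ω_4^4 + (3)·ω_4^6

X[2] = -2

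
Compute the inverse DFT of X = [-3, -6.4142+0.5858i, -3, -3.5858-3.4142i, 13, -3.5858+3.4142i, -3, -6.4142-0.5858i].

x[n] = (1/8) Σ(k=0 to 7) X[k] · e^(2πikn/8)

Computing each x[n]:
x[0] = -2
x[1] = -2
x[2] = 1
x[3] = -1
x[4] = 3
x[5] = -2
x[6] = 3
x[7] = -3

x = [-2, -2, 1, -1, 3, -2, 3, -3]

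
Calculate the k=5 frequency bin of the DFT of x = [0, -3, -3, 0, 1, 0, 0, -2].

X[5] = Σ(n=0 to 7) x[n] · ω_8^(5n) where ω_8 = e^(-2πi/8)
= (0)·ω_8^0 + (-3)·ω_8^5 + (-3)·ω_8^10 + (0)·ω_8^15 + (1)·ω_8^20 + (0)·ω_8^25 + (0)·ω_8^30 + (-2)·ω_8^35

X[5] = 2.5355+2.2929i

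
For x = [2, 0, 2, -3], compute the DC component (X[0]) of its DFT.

X[0] = Σ(n=0 to 3) x[n] · ω_4^0 = Σ x[n]
= (2) + (0) + (2) + (-3)

X[0] = 1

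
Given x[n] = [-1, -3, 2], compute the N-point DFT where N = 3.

X[k] = Σ(n=0 to 2) x[n] · ω_3^(nk)
where ω_3 = e^(-2πi/3)

Computing each X[k]:
X[0] = -2
X[1] = -0.5000+4.3301i
X[2] = -0.5000-4.3301i

X = [-2, -0.5000+4.3301i, -0.5000-4.3301i]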